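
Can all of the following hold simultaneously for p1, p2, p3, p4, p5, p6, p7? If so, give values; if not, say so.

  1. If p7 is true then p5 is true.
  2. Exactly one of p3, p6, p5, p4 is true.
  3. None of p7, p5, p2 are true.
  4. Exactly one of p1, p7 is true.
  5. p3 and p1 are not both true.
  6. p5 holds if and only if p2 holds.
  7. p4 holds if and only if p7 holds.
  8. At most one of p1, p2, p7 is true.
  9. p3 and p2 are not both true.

p1 = True, p2 = False, p3 = False, p4 = False, p5 = False, p6 = True, p7 = False

  (1) p7=F ⇒ p5: vacuous ✓
  (2) {p3, p6, p5, p4}: 1 true — exactly one ✓
  (3) {p7, p5, p2}: 0 true — none ✓
  (4) {p1, p7}: 1 true — exactly one ✓
  (5) p3=F, p1=T — not both ✓
  (6) p5=F, p2=F — same ✓
  (7) p4=F, p7=F — same ✓
  (8) {p1, p2, p7}: 1 true — at most one ✓
  (9) p3=F, p2=F — not both ✓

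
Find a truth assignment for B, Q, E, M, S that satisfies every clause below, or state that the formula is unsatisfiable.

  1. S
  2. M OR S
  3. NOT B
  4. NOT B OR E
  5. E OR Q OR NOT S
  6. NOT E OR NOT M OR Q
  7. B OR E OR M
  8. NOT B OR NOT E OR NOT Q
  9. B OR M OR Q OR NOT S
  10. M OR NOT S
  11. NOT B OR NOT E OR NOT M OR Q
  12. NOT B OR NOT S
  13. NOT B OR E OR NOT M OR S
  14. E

Unit clause (S) forces S = True.
Unit clause (NOT B) forces B = False.
In (M OR NOT S) only M is left, so M = True.
Unit clause (E) forces E = True.
In (NOT E OR NOT M OR Q) only Q is left, so Q = True.
All clauses satisfied.

B = False; Q = True; E = True; M = True; S = True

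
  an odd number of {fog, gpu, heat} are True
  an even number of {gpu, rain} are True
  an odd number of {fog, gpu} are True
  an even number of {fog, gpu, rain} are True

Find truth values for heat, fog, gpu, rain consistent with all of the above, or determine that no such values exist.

heat = False, fog = False, gpu = True, rain = True

{fog, gpu, heat}: 1 true → odd ✓
{gpu, rain}: 2 true → even ✓
{fog, gpu}: 1 true → odd ✓
{fog, gpu, rain}: 2 true → even ✓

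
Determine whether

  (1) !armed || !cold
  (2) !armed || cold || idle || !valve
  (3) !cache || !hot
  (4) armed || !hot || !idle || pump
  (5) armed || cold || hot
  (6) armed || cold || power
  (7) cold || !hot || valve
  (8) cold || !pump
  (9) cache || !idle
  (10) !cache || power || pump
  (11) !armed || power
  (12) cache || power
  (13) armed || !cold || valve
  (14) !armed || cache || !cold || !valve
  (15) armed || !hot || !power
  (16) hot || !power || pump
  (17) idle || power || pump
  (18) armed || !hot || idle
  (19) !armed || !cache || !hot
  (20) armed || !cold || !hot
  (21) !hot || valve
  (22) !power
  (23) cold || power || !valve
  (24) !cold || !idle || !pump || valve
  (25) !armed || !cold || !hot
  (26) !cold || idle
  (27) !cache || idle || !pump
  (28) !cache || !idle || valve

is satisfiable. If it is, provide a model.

Unit clause (!power) forces power = False.
In (!armed || power) only !armed is left, so armed = False.
In (cache || power) only cache is left, so cache = True.
In (!cache || !hot) only !hot is left, so hot = False.
In (armed || cold || hot) only cold is left, so cold = True.
In (!cache || power || pump) only pump is left, so pump = True.
In (armed || !cold || valve) only valve is left, so valve = True.
In (!cold || idle) only idle is left, so idle = True.
All clauses satisfied.

cache = True, armed = False, valve = True, pump = True, power = False, hot = False, idle = True, cold = True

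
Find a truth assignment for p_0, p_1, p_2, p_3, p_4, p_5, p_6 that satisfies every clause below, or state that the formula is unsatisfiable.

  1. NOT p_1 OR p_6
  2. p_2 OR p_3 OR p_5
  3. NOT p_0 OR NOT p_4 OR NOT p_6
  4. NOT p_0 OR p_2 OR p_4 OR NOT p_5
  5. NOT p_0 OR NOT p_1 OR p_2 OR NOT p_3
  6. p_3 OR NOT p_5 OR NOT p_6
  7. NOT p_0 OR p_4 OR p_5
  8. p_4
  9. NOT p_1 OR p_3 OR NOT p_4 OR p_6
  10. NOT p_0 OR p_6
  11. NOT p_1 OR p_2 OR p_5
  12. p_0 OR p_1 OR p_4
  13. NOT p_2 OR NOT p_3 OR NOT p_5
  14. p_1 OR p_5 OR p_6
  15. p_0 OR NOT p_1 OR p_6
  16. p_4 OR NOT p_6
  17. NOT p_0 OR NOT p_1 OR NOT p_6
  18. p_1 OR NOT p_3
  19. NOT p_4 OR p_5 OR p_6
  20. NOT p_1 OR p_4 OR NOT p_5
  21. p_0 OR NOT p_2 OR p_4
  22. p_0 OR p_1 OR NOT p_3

p_0: False, p_1: True, p_2: True, p_3: False, p_4: True, p_5: False, p_6: True

Unit clause (p_4) forces p_4 = True.
Try p_0 = True:
  (NOT p_0 OR NOT p_4 OR NOT p_6) forces p_6 = False.
  clause (NOT p_0 OR p_6) is falsified — backtrack.
So p_0 = False.
Set p_1 = True.
  then (NOT p_1 OR p_6) forces p_6 = True.
Set p_2 = True.
Set p_3 = False.
  then (p_3 OR NOT p_5 OR NOT p_6) forces p_5 = False.
All clauses satisfied.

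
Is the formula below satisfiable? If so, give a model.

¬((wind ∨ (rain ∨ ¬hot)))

rain = False, hot = True, wind = False

  ¬((wind ∨ (rain ∨ ¬hot))) = True
    wind ∨ (rain ∨ ¬hot) = False
      rain ∨ ¬hot = False
        ¬hot = False
The formula evaluates to True.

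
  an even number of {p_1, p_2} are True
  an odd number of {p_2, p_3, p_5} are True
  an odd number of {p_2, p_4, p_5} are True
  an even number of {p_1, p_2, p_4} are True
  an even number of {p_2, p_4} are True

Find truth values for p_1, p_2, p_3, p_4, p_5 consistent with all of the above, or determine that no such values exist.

p_1=F, p_2=F, p_3=F, p_4=F, p_5=T

{p_1, p_2}: 0 true → even ✓
{p_2, p_3, p_5}: 1 true → odd ✓
{p_2, p_4, p_5}: 1 true → odd ✓
{p_1, p_2, p_4}: 0 true → even ✓
{p_2, p_4}: 0 true → even ✓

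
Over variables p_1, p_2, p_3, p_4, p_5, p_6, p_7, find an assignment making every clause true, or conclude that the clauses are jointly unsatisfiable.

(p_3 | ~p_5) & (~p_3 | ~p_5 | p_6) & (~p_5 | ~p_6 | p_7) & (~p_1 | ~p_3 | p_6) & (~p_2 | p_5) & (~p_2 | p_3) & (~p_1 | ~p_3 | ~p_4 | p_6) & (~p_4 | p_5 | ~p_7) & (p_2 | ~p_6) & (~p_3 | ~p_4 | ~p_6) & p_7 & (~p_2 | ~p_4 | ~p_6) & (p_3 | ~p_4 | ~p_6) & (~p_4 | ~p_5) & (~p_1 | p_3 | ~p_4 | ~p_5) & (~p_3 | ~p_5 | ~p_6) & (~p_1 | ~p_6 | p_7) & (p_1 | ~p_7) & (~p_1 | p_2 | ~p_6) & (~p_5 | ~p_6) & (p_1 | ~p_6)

p_1 = True; p_2 = False; p_3 = False; p_4 = False; p_5 = False; p_6 = False; p_7 = True

Unit clause (p_7) forces p_7 = True.
In (p_1 | ~p_7) only p_1 is left, so p_1 = True.
Try p_2 = True:
  (~p_2 | p_5) forces p_5 = True.
  (p_3 | ~p_5) forces p_3 = True.
  (~p_3 | ~p_5 | p_6) forces p_6 = True.
  clause (~p_3 | ~p_5 | ~p_6) is falsified — backtrack.
So p_2 = False.
  then (p_2 | ~p_6) forces p_6 = False.
  then (~p_1 | ~p_3 | p_6) forces p_3 = False.
  then (p_3 | ~p_5) forces p_5 = False.
  then (~p_4 | p_5 | ~p_7) forces p_4 = False.
All clauses satisfied.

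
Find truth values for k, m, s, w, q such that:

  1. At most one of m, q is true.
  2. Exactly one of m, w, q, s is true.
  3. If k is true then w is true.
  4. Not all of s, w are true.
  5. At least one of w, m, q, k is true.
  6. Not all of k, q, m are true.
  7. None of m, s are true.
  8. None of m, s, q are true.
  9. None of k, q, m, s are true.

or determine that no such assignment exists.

k=F; m=F; s=F; w=T; q=F

  (1) {m, q}: 0 true — at most one ✓
  (2) {m, w, q, s}: 1 true — exactly one ✓
  (3) k=F ⇒ w: vacuous ✓
  (4) {s, w}: 1/2 true — not all ✓
  (5) {w, m, q, k}: 1 true — at least one ✓
  (6) {k, q, m}: 0/3 true — not all ✓
  (7) {m, s}: 0 true — none ✓
  (8) {m, s, q}: 0 true — none ✓
  (9) {k, q, m, s}: 0 true — none ✓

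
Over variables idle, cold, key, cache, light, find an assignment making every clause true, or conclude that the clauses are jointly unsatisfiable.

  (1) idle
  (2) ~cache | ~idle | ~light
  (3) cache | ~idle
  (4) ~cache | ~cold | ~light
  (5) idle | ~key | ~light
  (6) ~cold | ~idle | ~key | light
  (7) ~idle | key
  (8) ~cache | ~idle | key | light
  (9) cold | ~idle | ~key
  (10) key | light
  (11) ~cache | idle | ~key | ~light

Unsatisfiable — no assignment works.

Case idle = True:
  (cache | ~idle) forces cache = True.
  (~cache | ~idle | ~light) forces light = False.
  (~idle | key) forces key = True.
  (~cold | ~idle | ~key | light) forces cold = False.
  Clause (cold | ~idle | ~key) is falsified — contradiction.
Case idle = False:
  Clause (idle) is falsified — contradiction.
Both cases fail, so the formula is unsatisfiable.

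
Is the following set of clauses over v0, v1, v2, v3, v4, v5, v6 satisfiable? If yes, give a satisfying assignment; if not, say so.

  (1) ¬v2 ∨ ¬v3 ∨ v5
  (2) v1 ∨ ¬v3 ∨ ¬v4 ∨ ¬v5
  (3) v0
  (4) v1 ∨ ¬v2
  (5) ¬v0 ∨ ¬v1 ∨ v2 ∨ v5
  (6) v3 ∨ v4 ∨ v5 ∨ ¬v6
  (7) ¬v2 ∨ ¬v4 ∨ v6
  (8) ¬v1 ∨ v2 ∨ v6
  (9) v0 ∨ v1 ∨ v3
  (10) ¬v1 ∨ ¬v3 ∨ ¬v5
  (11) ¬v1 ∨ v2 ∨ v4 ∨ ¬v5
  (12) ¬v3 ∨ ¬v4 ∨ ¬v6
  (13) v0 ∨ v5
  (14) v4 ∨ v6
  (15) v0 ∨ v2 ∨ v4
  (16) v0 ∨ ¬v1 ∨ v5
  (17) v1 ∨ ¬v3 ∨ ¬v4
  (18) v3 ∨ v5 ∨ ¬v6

Unit clause (v0) forces v0 = True.
Set v1 = False.
  then (v1 ∨ ¬v2) forces v2 = False.
Set v3 = True.
  then (v1 ∨ ¬v3 ∨ ¬v4) forces v4 = False.
  then (v4 ∨ v6) forces v6 = True.
Set v5 = True.
All clauses satisfied.

v0=T, v1=F, v2=F, v3=T, v4=F, v5=T, v6=T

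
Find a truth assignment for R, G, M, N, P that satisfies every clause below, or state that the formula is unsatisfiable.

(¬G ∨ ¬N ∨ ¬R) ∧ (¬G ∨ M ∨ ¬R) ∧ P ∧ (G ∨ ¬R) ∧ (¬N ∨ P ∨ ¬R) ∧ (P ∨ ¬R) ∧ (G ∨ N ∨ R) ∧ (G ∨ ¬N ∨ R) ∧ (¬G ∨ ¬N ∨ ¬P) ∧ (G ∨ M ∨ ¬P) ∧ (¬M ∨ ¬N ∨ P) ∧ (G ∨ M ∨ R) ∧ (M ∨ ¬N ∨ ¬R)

Unit clause (P) forces P = True.
Set R = True.
  then (G ∨ ¬R) forces G = True.
  then (¬G ∨ ¬N ∨ ¬P) forces N = False.
  then (¬G ∨ M ∨ ¬R) forces M = True.
All clauses satisfied.

R = True; G = True; M = True; N = False; P = True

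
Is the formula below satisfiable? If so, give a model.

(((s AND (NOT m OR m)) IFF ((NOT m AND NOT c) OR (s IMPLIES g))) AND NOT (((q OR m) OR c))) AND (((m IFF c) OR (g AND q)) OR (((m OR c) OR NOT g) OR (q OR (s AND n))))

m=F, c=F, g=F, q=F, s=T, n=T

  ((s AND (NOT m OR m)) IFF ((NOT m AND NOT c) OR (s IMPLIES g))) AND NOT (((q OR m) OR c)) = True
    (s AND (NOT m OR m)) IFF ((NOT m AND NOT c) OR (s IMPLIES g)) = True
      s AND (NOT m OR m) = True
        NOT m OR m = True
          NOT m = True
      (NOT m AND NOT c) OR (s IMPLIES g) = True
        NOT m AND NOT c = True
          NOT m = True
          NOT c = True
        s IMPLIES g = False
    NOT (((q OR m) OR c)) = True
      (q OR m) OR c = False
        q OR m = False
  ((m IFF c) OR (g AND q)) OR (((m OR c) OR NOT g) OR (q OR (s AND n))) = True
    (m IFF c) OR (g AND q) = True
      m IFF c = True
      g AND q = False
    ((m OR c) OR NOT g) OR (q OR (s AND n)) = True
      (m OR c) OR NOT g = True
        m OR c = False
        NOT g = True
      q OR (s AND n) = True
        s AND n = True
Both conjuncts True, so the formula holds.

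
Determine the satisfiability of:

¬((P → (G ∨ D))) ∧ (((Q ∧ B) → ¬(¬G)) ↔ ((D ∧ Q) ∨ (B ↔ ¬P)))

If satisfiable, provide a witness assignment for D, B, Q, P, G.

D = False, B = True, Q = True, P = True, G = False

  ¬((P → (G ∨ D))) = True
    P → (G ∨ D) = False
      G ∨ D = False
  ((Q ∧ B) → ¬(¬G)) ↔ ((D ∧ Q) ∨ (B ↔ ¬P)) = True
    (Q ∧ B) → ¬(¬G) = False
      Q ∧ B = True
      ¬(¬G) = False
        ¬G = True
    (D ∧ Q) ∨ (B ↔ ¬P) = False
      D ∧ Q = False
      B ↔ ¬P = False
        ¬P = False
Both conjuncts True, so the formula holds.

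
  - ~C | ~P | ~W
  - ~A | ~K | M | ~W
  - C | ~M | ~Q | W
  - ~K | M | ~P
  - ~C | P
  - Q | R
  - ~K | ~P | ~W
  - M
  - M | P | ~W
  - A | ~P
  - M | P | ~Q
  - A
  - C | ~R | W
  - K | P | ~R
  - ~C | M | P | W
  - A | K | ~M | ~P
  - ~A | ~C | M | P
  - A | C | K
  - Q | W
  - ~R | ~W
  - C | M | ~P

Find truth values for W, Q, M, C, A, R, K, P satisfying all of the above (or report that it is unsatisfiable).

W: True, Q: True, M: True, C: False, A: True, R: False, K: False, P: True

Unit clause (M) forces M = True.
Unit clause (A) forces A = True.
Set W = True.
  then (~R | ~W) forces R = False.
  then (Q | R) forces Q = True.
Try C = True:
  (~C | ~P | ~W) forces P = False.
  clause (~C | P) is falsified — backtrack.
So C = False.
Set K = False.
Set P = True.
All clauses satisfied.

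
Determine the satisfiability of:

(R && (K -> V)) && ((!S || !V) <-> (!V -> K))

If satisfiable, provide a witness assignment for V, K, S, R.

V: True, K: True, S: False, R: True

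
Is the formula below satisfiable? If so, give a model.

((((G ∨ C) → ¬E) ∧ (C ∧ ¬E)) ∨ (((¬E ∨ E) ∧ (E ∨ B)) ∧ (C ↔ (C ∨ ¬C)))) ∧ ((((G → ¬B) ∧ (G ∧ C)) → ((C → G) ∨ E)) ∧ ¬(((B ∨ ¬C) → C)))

Unsatisfiable

Case C = True: the conjunct ¬(((B ∨ ¬C) → C)) becomes ¬((B → True)) = False.
Case C = False: the conjunct (((G ∨ C) → ¬E) ∧ (C ∧ ¬E)) ∨ (((¬E ∨ E) ∧ (E ∨ B)) ∧ (C ↔ (C ∨ ¬C))) becomes ((G → ¬E) ∧ False) ∨ (((¬E ∨ E) ∧ (E ∨ B)) ∧ False) = False.
Both cases fail — unsatisfiable.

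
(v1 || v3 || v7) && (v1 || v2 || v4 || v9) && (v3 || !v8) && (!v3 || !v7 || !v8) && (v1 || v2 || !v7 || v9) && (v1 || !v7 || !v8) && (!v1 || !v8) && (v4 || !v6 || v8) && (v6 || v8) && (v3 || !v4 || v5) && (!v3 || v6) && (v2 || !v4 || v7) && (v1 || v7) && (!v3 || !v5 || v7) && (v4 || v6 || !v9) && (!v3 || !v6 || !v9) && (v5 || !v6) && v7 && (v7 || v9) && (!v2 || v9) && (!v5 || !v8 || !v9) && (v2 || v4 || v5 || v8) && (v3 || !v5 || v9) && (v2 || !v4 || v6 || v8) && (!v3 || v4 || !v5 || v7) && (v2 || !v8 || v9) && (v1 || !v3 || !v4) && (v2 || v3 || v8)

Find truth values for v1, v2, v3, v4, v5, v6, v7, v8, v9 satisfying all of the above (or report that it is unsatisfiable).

Unit clause (v7) forces v7 = True.
Set v1 = True.
  then (!v1 || !v8) forces v8 = False.
  then (v6 || v8) forces v6 = True.
  then (v5 || !v6) forces v5 = True.
  then (v4 || !v6 || v8) forces v4 = True.
Set v2 = False.
  then (v2 || v3 || v8) forces v3 = True.
  then (!v3 || !v6 || !v9) forces v9 = False.
All clauses satisfied.

v1=T; v2=F; v3=T; v4=T; v5=T; v6=T; v7=T; v8=F; v9=F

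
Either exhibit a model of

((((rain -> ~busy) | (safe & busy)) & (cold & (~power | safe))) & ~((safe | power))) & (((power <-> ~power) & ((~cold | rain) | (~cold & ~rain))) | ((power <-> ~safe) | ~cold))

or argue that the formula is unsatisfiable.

Case power = True: the conjunct ~((safe | power)) becomes ~((safe | True)) = False.
Case power = False: the formula simplifies to ((((rain -> ~busy) | (safe & busy)) & cold) & ~safe) & (safe | ~cold).
  safe = True: the conjunct ~safe is False.
  safe = False: simplifies to ((rain -> ~busy) & cold) & ~cold.
    cold = True: the conjunct ~cold is False.
    cold = False: the conjunct cold is False.
Both cases fail — unsatisfiable.

No satisfying assignment exists.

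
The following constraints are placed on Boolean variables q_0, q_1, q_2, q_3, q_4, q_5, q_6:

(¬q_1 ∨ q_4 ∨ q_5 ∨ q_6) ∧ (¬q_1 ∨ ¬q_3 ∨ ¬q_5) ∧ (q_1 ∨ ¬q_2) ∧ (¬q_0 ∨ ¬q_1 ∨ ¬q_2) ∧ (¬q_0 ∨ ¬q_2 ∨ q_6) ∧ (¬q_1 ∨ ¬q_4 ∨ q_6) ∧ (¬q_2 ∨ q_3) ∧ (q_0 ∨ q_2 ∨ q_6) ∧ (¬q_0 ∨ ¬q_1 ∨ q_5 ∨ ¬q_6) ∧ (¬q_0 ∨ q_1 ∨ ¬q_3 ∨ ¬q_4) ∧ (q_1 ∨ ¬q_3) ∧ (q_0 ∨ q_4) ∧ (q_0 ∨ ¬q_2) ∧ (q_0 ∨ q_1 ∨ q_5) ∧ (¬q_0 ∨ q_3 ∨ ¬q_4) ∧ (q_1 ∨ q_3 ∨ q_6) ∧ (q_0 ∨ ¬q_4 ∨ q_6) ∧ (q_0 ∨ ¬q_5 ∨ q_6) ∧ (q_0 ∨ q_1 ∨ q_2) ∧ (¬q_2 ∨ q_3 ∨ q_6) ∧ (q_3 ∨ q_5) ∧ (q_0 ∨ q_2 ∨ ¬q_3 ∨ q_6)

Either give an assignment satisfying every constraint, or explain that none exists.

Set q_0 = True.
Set q_1 = True.
  then (¬q_0 ∨ ¬q_1 ∨ ¬q_2) forces q_2 = False.
Try q_3 = True:
  (¬q_1 ∨ ¬q_3 ∨ ¬q_5) forces q_5 = False.
  (¬q_0 ∨ ¬q_1 ∨ q_5 ∨ ¬q_6) forces q_6 = False.
  (¬q_1 ∨ q_4 ∨ q_5 ∨ q_6) forces q_4 = True.
  clause (¬q_1 ∨ ¬q_4 ∨ q_6) is falsified — backtrack.
So q_3 = False.
  then (¬q_0 ∨ q_3 ∨ ¬q_4) forces q_4 = False.
  then (q_3 ∨ q_5) forces q_5 = True.
Set q_6 = True.
All clauses satisfied.

q_0=T, q_1=T, q_2=F, q_3=F, q_4=F, q_5=T, q_6=T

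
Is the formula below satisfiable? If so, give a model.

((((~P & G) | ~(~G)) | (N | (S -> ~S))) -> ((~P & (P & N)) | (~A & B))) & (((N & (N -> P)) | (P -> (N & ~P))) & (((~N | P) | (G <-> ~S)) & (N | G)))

A: False, B: True, G: True, N: True, P: False, S: False

  (((~P & G) | ~(~G)) | (N | (S -> ~S))) -> ((~P & (P & N)) | (~A & B)) = True
    ((~P & G) | ~(~G)) | (N | (S -> ~S)) = True
      (~P & G) | ~(~G) = True
        ~P & G = True
          ~P = True
        ~(~G) = True
          ~G = False
      N | (S -> ~S) = True
        S -> ~S = True
          ~S = True
    (~P & (P & N)) | (~A & B) = True
      ~P & (P & N) = False
        ~P = True
        P & N = False
      ~A & B = True
        ~A = True
  ((N & (N -> P)) | (P -> (N & ~P))) & (((~N | P) | (G <-> ~S)) & (N | G)) = True
    (N & (N -> P)) | (P -> (N & ~P)) = True
      N & (N -> P) = False
        N -> P = False
      P -> (N & ~P) = True
        N & ~P = True
          ~P = True
    ((~N | P) | (G <-> ~S)) & (N | G) = True
      (~N | P) | (G <-> ~S) = True
        ~N | P = False
          ~N = False
        G <-> ~S = True
          ~S = True
      N | G = True
Both conjuncts True, so the formula holds.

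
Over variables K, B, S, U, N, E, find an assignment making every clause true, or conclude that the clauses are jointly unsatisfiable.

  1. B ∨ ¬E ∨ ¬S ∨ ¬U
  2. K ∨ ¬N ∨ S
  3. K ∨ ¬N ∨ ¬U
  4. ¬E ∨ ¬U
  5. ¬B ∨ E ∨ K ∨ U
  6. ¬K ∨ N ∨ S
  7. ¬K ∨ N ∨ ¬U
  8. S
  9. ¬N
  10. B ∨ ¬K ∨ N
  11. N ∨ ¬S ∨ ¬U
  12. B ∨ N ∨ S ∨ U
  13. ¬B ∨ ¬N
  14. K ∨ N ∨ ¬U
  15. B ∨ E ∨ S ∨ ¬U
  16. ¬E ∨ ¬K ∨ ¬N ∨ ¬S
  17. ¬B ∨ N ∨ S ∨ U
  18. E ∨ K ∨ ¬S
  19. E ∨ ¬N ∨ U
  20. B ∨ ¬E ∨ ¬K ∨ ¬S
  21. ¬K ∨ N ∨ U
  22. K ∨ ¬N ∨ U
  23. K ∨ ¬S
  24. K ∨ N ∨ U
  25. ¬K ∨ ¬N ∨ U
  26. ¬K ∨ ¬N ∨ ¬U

No satisfying assignment exists.

Case S = True:
  (¬N) forces N = False.
  (N ∨ ¬S ∨ ¬U) forces U = False.
  (¬K ∨ N ∨ U) forces K = False.
  Clause (K ∨ ¬S) is falsified — contradiction.
Case S = False:
  Clause (S) is falsified — contradiction.
Both cases fail, so the formula is unsatisfiable.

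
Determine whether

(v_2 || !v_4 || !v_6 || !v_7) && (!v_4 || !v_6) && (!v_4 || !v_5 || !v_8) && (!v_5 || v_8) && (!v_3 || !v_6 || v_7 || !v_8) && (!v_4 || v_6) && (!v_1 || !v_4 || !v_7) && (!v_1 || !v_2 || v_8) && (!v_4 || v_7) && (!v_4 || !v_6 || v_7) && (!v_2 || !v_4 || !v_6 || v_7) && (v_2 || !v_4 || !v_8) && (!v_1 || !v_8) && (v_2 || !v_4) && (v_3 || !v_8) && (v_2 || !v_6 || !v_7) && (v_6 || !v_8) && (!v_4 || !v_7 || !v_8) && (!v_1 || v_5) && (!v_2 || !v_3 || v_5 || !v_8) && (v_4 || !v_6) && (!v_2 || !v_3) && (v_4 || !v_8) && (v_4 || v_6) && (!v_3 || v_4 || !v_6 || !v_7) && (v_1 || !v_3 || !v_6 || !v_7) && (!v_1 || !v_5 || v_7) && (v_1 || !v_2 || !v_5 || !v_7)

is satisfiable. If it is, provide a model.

Case v_4 = True:
  (!v_4 || !v_6) forces v_6 = False.
  Clause (!v_4 || v_6) is falsified — contradiction.
Case v_4 = False:
  (v_4 || !v_6) forces v_6 = False.
  Clause (v_4 || v_6) is falsified — contradiction.
Both cases fail, so the formula is unsatisfiable.

No satisfying assignment exists.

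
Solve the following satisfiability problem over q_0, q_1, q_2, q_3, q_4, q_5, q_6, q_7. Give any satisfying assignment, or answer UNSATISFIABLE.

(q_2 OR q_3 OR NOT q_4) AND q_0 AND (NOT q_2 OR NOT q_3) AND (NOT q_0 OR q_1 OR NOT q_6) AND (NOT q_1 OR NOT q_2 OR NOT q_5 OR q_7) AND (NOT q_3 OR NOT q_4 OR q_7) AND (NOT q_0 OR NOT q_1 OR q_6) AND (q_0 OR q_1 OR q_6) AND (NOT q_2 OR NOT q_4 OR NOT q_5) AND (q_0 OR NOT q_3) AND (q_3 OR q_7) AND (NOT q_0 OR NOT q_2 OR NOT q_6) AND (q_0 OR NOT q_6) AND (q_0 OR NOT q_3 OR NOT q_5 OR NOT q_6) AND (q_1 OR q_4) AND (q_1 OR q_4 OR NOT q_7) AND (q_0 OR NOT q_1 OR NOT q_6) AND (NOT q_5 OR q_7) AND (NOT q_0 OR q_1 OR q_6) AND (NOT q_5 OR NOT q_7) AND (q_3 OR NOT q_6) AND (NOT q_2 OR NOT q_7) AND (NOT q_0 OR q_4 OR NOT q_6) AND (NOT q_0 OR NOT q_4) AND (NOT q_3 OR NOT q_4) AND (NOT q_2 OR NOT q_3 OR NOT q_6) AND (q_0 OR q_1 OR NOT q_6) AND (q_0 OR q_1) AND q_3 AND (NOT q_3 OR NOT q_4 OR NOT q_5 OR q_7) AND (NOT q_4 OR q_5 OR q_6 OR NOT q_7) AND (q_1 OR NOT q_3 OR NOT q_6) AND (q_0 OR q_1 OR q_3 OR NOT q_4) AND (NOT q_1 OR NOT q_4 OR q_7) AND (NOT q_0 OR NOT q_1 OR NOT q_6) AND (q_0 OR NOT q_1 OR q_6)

Case q_0 = True:
  (NOT q_0 OR NOT q_4) forces q_4 = False.
  (q_1 OR q_4) forces q_1 = True.
  (NOT q_0 OR NOT q_1 OR q_6) forces q_6 = True.
  Clause (NOT q_0 OR q_4 OR NOT q_6) is falsified — contradiction.
Case q_0 = False:
  Clause (q_0) is falsified — contradiction.
Both cases fail, so the formula is unsatisfiable.

Unsatisfiable — no assignment works.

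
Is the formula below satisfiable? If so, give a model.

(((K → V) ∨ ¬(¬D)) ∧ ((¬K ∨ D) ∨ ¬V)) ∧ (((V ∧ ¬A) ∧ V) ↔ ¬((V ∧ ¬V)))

D: True; A: False; V: True; K: True

  ((K → V) ∨ ¬(¬D)) ∧ ((¬K ∨ D) ∨ ¬V) = True
    (K → V) ∨ ¬(¬D) = True
      K → V = True
      ¬(¬D) = True
        ¬D = False
    (¬K ∨ D) ∨ ¬V = True
      ¬K ∨ D = True
        ¬K = False
      ¬V = False
  ((V ∧ ¬A) ∧ V) ↔ ¬((V ∧ ¬V)) = True
    (V ∧ ¬A) ∧ V = True
      V ∧ ¬A = True
        ¬A = True
    ¬((V ∧ ¬V)) = True
      V ∧ ¬V = False
        ¬V = False
Both conjuncts True, so the formula holds.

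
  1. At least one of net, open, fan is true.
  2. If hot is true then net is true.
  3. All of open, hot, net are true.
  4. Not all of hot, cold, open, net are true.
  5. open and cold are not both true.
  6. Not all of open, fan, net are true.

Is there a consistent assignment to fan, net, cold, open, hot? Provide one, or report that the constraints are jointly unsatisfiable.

fan=F; net=T; cold=F; open=T; hot=T

  (1) {net, open, fan}: 2 true — at least one ✓
  (2) hot=T ⇒ net: T ✓
  (3) {open, hot, net}: all 3 true ✓
  (4) {hot, cold, open, net}: 3/4 true — not all ✓
  (5) open=T, cold=F — not both ✓
  (6) {open, fan, net}: 2/3 true — not all ✓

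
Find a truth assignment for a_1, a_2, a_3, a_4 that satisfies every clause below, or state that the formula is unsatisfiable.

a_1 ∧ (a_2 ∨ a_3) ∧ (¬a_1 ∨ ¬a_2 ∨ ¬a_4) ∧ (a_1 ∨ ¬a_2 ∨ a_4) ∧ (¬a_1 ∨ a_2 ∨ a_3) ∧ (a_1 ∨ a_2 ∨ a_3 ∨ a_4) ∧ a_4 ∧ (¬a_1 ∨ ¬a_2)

a_1 = True; a_2 = False; a_3 = True; a_4 = True

Unit clause (a_1) forces a_1 = True.
Unit clause (a_4) forces a_4 = True.
In (¬a_1 ∨ ¬a_2) only ¬a_2 is left, so a_2 = False.
In (a_2 ∨ a_3) only a_3 is left, so a_3 = True.
Check each clause:
  (a_1): a_1 holds.
  (a_2 ∨ a_3): a_3 holds.
  (¬a_1 ∨ ¬a_2 ∨ ¬a_4): ¬a_2 holds.
  (a_1 ∨ ¬a_2 ∨ a_4): a_1 holds.
  (¬a_1 ∨ a_2 ∨ a_3): a_3 holds.
  (a_1 ∨ a_2 ∨ a_3 ∨ a_4): a_1 holds.
  (a_4): a_4 holds.
  (¬a_1 ∨ ¬a_2): ¬a_2 holds.
All clauses satisfied.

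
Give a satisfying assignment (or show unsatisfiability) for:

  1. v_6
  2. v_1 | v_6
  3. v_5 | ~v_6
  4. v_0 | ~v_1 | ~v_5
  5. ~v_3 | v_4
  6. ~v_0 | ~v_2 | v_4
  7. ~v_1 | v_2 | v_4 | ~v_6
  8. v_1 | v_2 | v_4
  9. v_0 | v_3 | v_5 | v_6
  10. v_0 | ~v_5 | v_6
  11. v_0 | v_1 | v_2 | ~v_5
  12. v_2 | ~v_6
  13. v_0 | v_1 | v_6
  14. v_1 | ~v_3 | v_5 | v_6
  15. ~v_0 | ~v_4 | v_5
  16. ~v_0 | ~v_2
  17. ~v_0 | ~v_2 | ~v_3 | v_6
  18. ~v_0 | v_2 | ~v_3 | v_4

v_0 = False; v_1 = False; v_2 = True; v_3 = True; v_4 = True; v_5 = True; v_6 = True

Unit clause (v_6) forces v_6 = True.
In (v_5 | ~v_6) only v_5 is left, so v_5 = True.
In (v_2 | ~v_6) only v_2 is left, so v_2 = True.
In (~v_0 | ~v_2) only ~v_0 is left, so v_0 = False.
In (v_0 | ~v_1 | ~v_5) only ~v_1 is left, so v_1 = False.
Set v_3 = True.
  then (~v_3 | v_4) forces v_4 = True.
All clauses satisfied.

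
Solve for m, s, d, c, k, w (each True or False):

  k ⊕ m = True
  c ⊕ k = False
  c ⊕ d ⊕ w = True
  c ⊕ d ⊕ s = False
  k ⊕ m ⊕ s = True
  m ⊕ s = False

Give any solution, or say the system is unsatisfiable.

m=F; s=F; d=T; c=T; k=T; w=T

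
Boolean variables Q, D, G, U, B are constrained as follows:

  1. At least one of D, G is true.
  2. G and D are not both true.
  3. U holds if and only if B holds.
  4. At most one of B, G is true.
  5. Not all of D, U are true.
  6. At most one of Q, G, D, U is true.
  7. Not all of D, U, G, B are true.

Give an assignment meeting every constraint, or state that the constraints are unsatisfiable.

Q=F, D=T, G=F, U=F, B=F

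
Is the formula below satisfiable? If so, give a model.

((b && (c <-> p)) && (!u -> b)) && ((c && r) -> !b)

b: True, u: False, c: False, r: False, p: False

  (b && (c <-> p)) && (!u -> b) = True
    b && (c <-> p) = True
      c <-> p = True
    !u -> b = True
      !u = True
  (c && r) -> !b = True
    c && r = False
    !b = False
Both conjuncts True, so the formula holds.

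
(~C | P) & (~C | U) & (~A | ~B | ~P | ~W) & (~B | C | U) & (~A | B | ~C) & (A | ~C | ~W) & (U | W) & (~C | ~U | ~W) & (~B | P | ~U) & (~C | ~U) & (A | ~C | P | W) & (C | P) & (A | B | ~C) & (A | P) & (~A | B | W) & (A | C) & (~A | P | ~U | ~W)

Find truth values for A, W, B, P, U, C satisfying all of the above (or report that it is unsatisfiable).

A = True; W = True; B = False; P = True; U = False; C = False

Try A = False:
  (A | P) forces P = True.
  (A | C) forces C = True.
  (~C | U) forces U = True.
  clause (~C | ~U) is falsified — backtrack.
So A = True.
Set W = True.
Set B = False.
  then (~A | B | ~C) forces C = False.
  then (C | P) forces P = True.
Set U = False.
All clauses satisfied.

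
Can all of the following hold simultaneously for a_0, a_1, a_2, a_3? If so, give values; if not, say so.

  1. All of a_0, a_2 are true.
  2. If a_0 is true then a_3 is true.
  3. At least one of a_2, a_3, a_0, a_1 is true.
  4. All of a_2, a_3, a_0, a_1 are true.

a_0: True, a_1: True, a_2: True, a_3: True

  (1) {a_0, a_2}: all 2 true ✓
  (2) a_0=T ⇒ a_3: T ✓
  (3) {a_2, a_3, a_0, a_1}: 4 true — at least one ✓
  (4) {a_2, a_3, a_0, a_1}: all 4 true ✓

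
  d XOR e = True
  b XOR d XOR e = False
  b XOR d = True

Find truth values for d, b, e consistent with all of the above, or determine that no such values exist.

d = False, b = True, e = True

d XOR e = F XOR T = True ✓
b XOR d XOR e = T XOR F XOR T = False ✓
b XOR d = T XOR F = True ✓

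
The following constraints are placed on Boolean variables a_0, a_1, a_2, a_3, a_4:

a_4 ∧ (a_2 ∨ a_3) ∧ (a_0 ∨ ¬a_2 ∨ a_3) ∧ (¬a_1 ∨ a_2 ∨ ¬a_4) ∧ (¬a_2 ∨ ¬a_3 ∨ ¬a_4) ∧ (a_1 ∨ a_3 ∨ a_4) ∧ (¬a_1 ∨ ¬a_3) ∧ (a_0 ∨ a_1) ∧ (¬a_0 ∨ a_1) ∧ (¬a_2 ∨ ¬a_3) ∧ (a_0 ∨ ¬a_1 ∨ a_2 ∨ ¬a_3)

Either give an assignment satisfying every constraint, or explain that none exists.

a_0=T, a_1=T, a_2=T, a_3=F, a_4=T

Unit clause (a_4) forces a_4 = True.
Try a_0 = False:
  (a_0 ∨ a_1) forces a_1 = True.
  (¬a_1 ∨ a_2 ∨ ¬a_4) forces a_2 = True.
  (a_0 ∨ ¬a_2 ∨ a_3) forces a_3 = True.
  clause (¬a_2 ∨ ¬a_3 ∨ ¬a_4) is falsified — backtrack.
So a_0 = True.
  then (¬a_0 ∨ a_1) forces a_1 = True.
  then (¬a_1 ∨ a_2 ∨ ¬a_4) forces a_2 = True.
  then (¬a_2 ∨ ¬a_3 ∨ ¬a_4) forces a_3 = False.
All clauses satisfied.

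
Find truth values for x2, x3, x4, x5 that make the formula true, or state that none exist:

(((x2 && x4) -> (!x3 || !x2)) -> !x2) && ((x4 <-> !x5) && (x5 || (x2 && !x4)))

x2 = False; x3 = True; x4 = False; x5 = True

  ((x2 && x4) -> (!x3 || !x2)) -> !x2 = True
    (x2 && x4) -> (!x3 || !x2) = True
      x2 && x4 = False
      !x3 || !x2 = True
        !x3 = False
        !x2 = True
    !x2 = True
  (x4 <-> !x5) && (x5 || (x2 && !x4)) = True
    x4 <-> !x5 = True
      !x5 = False
    x5 || (x2 && !x4) = True
      x2 && !x4 = False
        !x4 = True
Both conjuncts True, so the formula holds.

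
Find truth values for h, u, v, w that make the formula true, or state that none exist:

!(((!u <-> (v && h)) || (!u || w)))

h: True, u: True, v: True, w: False

  !(((!u <-> (v && h)) || (!u || w))) = True
    (!u <-> (v && h)) || (!u || w) = False
      !u <-> (v && h) = False
        !u = False
        v && h = True
      !u || w = False
        !u = False
The formula evaluates to True.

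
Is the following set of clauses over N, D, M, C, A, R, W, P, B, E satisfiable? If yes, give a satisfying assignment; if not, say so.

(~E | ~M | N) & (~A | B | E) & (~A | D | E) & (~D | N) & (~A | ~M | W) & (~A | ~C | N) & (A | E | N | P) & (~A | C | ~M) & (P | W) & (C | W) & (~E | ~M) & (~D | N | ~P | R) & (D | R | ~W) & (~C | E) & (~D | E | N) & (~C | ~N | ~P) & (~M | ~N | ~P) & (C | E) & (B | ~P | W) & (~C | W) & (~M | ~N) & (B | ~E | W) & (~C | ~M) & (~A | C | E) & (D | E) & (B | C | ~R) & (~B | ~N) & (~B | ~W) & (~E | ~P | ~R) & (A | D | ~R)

N = True, D = True, M = False, C = False, A = True, R = False, W = True, P = True, B = False, E = True

Set N = True.
  then (~M | ~N) forces M = False.
  then (~B | ~N) forces B = False.
Set D = True.
Set C = False.
  then (C | W) forces W = True.
  then (C | E) forces E = True.
  then (B | C | ~R) forces R = False.
Set A = True.
Set P = True.
All clauses satisfied.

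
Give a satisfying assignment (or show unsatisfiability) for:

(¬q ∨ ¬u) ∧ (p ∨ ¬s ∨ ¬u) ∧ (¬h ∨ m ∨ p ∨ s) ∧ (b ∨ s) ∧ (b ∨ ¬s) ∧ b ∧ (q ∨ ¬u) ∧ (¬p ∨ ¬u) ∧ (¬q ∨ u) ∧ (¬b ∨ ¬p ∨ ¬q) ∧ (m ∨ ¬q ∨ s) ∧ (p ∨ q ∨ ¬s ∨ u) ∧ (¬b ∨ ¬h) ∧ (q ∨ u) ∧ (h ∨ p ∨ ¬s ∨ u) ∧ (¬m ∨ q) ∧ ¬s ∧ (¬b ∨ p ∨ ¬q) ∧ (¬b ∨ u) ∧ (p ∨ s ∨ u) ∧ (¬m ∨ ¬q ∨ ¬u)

Case u = True:
  (¬q ∨ ¬u) forces q = False.
  Clause (q ∨ ¬u) is falsified — contradiction.
Case u = False:
  (b) forces b = True.
  Clause (¬b ∨ u) is falsified — contradiction.
Both cases fail, so the formula is unsatisfiable.

Unsatisfiable — no assignment works.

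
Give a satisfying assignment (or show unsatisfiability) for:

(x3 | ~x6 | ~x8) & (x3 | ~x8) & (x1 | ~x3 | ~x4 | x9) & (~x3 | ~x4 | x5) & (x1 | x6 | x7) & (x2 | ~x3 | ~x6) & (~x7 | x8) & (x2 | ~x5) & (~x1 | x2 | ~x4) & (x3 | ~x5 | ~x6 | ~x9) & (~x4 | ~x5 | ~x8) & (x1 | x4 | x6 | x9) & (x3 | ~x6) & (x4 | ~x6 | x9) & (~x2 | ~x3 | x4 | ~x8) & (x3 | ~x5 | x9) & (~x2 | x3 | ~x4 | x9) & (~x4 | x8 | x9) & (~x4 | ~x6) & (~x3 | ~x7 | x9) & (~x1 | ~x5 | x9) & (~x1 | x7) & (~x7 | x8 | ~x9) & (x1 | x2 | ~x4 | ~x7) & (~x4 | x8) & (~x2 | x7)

Set x1 = False.
Set x2 = False.
  then (x2 | ~x5) forces x5 = False.
Set x3 = True.
  then (~x3 | ~x4 | x5) forces x4 = False.
  then (x2 | ~x3 | ~x6) forces x6 = False.
  then (x1 | x4 | x6 | x9) forces x9 = True.
  then (x1 | x6 | x7) forces x7 = True.
  then (~x7 | x8) forces x8 = True.
All clauses satisfied.

x1: False, x2: False, x3: True, x4: False, x5: False, x6: False, x7: True, x8: True, x9: True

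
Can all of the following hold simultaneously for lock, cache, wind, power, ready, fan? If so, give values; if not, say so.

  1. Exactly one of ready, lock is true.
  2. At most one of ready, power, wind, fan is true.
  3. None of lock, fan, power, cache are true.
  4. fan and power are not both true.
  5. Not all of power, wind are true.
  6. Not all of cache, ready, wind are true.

lock = False, cache = False, wind = False, power = False, ready = True, fan = False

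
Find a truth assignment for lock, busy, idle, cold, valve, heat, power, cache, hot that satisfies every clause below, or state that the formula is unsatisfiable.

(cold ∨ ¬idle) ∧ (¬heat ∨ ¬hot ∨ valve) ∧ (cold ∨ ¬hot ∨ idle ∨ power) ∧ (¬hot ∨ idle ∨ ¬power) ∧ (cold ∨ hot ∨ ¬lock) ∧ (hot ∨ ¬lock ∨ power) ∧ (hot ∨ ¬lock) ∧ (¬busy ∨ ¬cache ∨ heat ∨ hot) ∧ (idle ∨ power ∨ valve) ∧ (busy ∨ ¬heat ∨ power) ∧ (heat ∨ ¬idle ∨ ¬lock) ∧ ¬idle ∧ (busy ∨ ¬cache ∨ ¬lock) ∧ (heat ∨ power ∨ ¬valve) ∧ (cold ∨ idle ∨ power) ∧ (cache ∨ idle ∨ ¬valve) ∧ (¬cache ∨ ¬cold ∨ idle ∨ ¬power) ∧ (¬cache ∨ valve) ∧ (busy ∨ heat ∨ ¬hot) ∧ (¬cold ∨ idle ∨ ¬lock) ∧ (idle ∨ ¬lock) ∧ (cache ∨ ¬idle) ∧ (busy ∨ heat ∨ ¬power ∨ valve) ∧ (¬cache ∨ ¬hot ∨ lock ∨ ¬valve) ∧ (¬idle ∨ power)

lock = False, busy = True, idle = False, cold = False, valve = True, heat = True, power = True, cache = True, hot = False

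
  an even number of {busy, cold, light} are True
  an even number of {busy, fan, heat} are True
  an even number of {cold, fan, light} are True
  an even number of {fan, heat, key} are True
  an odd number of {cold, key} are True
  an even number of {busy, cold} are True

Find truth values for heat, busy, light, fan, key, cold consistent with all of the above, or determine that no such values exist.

The formula is unsatisfiable.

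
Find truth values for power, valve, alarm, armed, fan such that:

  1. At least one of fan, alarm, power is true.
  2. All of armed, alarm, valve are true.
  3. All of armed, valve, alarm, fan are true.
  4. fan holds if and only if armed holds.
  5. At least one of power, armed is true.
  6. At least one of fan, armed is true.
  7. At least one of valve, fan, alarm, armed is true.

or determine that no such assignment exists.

power = True, valve = True, alarm = True, armed = True, fan = True

  (1) {fan, alarm, power}: 3 true — at least one ✓
  (2) {armed, alarm, valve}: all 3 true ✓
  (3) {armed, valve, alarm, fan}: all 4 true ✓
  (4) fan=T, armed=T — same ✓
  (5) {power, armed}: 2 true — at least one ✓
  (6) {fan, armed}: 2 true — at least one ✓
  (7) {valve, fan, alarm, armed}: 4 true — at least one ✓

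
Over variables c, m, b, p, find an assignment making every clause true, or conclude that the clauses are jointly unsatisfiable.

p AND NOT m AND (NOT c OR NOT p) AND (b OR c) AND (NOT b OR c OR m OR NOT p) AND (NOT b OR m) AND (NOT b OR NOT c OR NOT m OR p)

The formula is unsatisfiable.

Case m = True:
  Clause (NOT m) is falsified — contradiction.
Case m = False:
  (p) forces p = True.
  (NOT c OR NOT p) forces c = False.
  (b OR c) forces b = True.
  Clause (NOT b OR c OR m OR NOT p) is falsified — contradiction.
Both cases fail, so the formula is unsatisfiable.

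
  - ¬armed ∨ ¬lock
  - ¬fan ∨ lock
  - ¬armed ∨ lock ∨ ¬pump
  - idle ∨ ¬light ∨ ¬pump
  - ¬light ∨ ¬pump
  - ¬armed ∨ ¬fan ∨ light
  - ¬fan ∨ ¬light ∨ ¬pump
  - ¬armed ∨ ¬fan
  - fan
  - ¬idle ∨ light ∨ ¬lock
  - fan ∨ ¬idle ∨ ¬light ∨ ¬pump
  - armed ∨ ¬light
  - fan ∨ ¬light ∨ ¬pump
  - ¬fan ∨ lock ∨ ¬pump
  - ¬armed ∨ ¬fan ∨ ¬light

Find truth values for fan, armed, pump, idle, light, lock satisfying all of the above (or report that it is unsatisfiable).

fan=T; armed=F; pump=F; idle=F; light=F; lock=T

Unit clause (fan) forces fan = True.
In (¬fan ∨ lock) only lock is left, so lock = True.
In (¬armed ∨ ¬fan) only ¬armed is left, so armed = False.
In (armed ∨ ¬light) only ¬light is left, so light = False.
In (¬idle ∨ light ∨ ¬lock) only ¬idle is left, so idle = False.
Set pump = False.
All clauses satisfied.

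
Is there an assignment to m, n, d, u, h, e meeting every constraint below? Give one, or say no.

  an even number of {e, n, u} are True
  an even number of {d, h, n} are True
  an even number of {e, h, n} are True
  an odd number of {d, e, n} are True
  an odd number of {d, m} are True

m=T; n=T; d=F; u=T; h=T; e=F

{e, n, u}: 2 true → even ✓
{d, h, n}: 2 true → even ✓
{e, h, n}: 2 true → even ✓
{d, e, n}: 1 true → odd ✓
{d, m}: 1 true → odd ✓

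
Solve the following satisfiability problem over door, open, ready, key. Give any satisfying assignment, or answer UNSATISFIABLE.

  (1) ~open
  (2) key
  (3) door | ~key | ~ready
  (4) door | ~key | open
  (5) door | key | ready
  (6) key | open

door: True, open: False, ready: False, key: True

Unit clause (~open) forces open = False.
Unit clause (key) forces key = True.
In (door | ~key | open) only door is left, so door = True.
Set ready = False.
Check each clause:
  (~open): ~open holds.
  (key): key holds.
  (door | ~key | ~ready): door holds.
  (door | ~key | open): door holds.
  (door | key | ready): door holds.
  (key | open): key holds.
All clauses satisfied.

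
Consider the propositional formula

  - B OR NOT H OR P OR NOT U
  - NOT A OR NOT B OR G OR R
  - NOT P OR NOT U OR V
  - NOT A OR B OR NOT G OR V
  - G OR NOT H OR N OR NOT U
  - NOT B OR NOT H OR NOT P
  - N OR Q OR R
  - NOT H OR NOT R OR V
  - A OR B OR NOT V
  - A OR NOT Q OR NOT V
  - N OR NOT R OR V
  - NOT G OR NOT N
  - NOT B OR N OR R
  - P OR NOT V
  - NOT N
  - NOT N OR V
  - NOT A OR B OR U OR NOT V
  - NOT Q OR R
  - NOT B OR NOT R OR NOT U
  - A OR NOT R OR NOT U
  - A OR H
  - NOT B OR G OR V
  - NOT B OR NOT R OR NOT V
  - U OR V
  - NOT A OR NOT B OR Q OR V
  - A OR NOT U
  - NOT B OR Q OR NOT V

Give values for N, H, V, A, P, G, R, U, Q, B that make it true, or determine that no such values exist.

Unit clause (NOT N) forces N = False.
Set H = False.
  then (A OR H) forces A = True.
Try V = False:
  (N OR NOT R OR V) forces R = False.
  (N OR Q OR R) forces Q = True.
  clause (NOT Q OR R) is falsified — backtrack.
So V = True.
  then (P OR NOT V) forces P = True.
Set G = True.
Set R = True.
  then (NOT B OR NOT R OR NOT V) forces B = False.
  then (NOT A OR B OR U OR NOT V) forces U = True.
Set Q = False.
All clauses satisfied.

N = False, H = False, V = True, A = True, P = True, G = True, R = True, U = True, Q = False, B = False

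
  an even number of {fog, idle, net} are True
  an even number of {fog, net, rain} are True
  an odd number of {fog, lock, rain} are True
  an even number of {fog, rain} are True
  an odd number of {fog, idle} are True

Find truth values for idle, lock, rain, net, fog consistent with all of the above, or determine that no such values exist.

Adding constraints 1, 2, 4, 5 mod 2: every variable appears an even number of times on the left, so the left side is 0.
But the right sides sum to 1 (mod 2). 0 ≠ 1 — the system is inconsistent.

Unsatisfiable — no assignment works.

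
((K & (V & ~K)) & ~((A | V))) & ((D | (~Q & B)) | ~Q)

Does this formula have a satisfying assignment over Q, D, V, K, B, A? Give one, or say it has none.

Unsatisfiable — no assignment works.

Case V = True: the conjunct ~((A | V)) becomes ~((A | True)) = False.
Case V = False: the conjunct V is False.
Both cases fail — unsatisfiable.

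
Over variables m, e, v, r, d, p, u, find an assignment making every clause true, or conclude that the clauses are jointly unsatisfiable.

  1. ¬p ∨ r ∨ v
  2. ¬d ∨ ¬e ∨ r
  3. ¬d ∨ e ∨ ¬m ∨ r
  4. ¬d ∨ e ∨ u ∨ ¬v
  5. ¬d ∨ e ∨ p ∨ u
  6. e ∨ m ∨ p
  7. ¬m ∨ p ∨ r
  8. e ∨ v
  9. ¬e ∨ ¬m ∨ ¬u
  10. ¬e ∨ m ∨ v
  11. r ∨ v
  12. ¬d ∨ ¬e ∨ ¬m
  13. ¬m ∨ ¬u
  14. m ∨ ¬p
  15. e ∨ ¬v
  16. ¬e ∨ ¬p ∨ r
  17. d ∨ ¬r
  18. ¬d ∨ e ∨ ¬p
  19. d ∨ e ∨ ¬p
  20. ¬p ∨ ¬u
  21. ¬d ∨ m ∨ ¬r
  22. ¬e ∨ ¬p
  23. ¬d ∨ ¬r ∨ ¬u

m=F; e=T; v=T; r=F; d=F; p=F; u=T

Set m = False.
  then (m ∨ ¬p) forces p = False.
  then (e ∨ m ∨ p) forces e = True.
  then (¬e ∨ m ∨ v) forces v = True.
Set r = False.
  then (¬d ∨ ¬e ∨ r) forces d = False.
Set u = True.
All clauses satisfied.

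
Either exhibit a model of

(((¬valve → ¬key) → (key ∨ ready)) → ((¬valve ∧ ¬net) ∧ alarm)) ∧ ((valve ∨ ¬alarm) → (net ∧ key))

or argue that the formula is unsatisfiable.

alarm = True, ready = True, valve = False, net = False, key = True

  ((¬valve → ¬key) → (key ∨ ready)) → ((¬valve ∧ ¬net) ∧ alarm) = True
    (¬valve → ¬key) → (key ∨ ready) = True
      ¬valve → ¬key = False
        ¬valve = True
        ¬key = False
      key ∨ ready = True
    (¬valve ∧ ¬net) ∧ alarm = True
      ¬valve ∧ ¬net = True
        ¬valve = True
        ¬net = True
  (valve ∨ ¬alarm) → (net ∧ key) = True
    valve ∨ ¬alarm = False
      ¬alarm = False
    net ∧ key = False
Both conjuncts True, so the formula holds.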